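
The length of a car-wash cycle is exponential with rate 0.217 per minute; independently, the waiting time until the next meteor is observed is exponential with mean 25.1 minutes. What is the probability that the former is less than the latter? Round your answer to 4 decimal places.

λ_1 = 0.217, λ_2 = 1/25.1 = 0.0398406.
For independent exponentials, P(the former < the latter) = λ_1/(λ_1+λ_2) = 0.217/0.256841 ≈ 0.8449.

0.8449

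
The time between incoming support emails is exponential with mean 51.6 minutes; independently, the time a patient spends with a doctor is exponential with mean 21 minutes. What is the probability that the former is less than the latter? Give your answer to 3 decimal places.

0.289

λ_1 = 1/51.6 = 0.0193798, λ_2 = 1/21 = 0.047619.
For independent exponentials, P(the former < the latter) = λ_1/(λ_1+λ_2) = 0.0193798/0.0669989 ≈ 0.289.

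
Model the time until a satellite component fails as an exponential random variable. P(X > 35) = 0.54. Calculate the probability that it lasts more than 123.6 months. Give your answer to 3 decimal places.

e^(−λ·35) = 0.54 ⇒ λ = −ln(0.54)/35 = 0.0176053.
P(X > 123.6) = e^(−0.0176053·123.6) = e^(−2.176) ≈ 0.113.

0.113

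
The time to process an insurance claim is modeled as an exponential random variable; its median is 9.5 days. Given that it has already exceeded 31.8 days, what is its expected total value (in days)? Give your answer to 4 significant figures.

45.51

For an exponential, median = ln(2)/λ, so λ = ln 2 / 9.5 = 0.0729629 per day.
By memorylessness, E[X | X > 31.8] = 31.8 + 1/λ = 31.8 + 13.7056 = 45.5056 days.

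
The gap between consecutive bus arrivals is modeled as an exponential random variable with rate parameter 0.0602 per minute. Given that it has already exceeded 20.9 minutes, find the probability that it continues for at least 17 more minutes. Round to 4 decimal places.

By the memoryless property, P(X > 20.9+17 | X > 20.9) = P(X > 17).
P(X > 17) = e^(−1.0234) ≈ 0.3594.

0.3594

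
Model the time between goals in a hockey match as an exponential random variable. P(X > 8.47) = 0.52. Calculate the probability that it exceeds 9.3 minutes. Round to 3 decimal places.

0.488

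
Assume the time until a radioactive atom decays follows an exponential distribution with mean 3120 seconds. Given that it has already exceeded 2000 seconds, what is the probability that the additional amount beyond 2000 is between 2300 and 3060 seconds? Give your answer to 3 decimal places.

The rate is λ = 1/3120 = 0.000320513 per second.
Memoryless: the residual past 2000 is again Exp(λ).
P(2300 < residual < 3060) = e^(−λ·2300) − e^(−λ·3060) = 0.47846 − 0.37502 ≈ 0.103.

0.103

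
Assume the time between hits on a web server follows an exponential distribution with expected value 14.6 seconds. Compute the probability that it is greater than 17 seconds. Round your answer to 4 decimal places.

0.3121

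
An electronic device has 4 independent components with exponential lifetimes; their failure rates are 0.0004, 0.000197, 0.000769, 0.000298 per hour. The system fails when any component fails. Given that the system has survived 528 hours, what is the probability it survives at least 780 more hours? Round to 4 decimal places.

0.2731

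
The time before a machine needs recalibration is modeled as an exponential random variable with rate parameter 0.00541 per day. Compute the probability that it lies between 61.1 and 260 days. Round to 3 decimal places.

0.474

P(61.1 < X < 260) = e^(−λ·61.1) − e^(−λ·260) = 0.71853 − 0.24497 ≈ 0.474.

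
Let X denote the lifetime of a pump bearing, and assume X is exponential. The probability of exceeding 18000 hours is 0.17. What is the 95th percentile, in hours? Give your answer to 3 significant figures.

e^(−λ·18000) = 0.17 ⇒ λ = −ln(0.17)/18000 = 0.000098442.
95th percentile: 1 − e^(−λt) = 0.95, t = −ln(0.05)/λ = 30431.4 hours.

30400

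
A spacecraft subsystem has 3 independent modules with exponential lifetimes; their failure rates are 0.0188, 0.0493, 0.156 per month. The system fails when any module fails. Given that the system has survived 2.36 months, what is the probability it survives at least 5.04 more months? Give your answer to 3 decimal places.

0.323

Time to first failure ~ Exp(Σλ) with Σλ = 0.2241.
By memorylessness, P(T > 2.36+5.04 | T > 2.36) = P(T > 5.04) = e^(−0.2241·5.04) ≈ 0.323.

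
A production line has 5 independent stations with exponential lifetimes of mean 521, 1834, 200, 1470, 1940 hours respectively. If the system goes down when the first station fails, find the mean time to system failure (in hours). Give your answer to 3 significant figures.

115

The first failure time is exponential with rate Σλ_i = 1/521 + 1/1834 + 1/200 + 1/1470 + 1/1940 = 0.00866038 per hour.
E[min] = 1/Σλ = 1/0.00866038 = 115.468 hours.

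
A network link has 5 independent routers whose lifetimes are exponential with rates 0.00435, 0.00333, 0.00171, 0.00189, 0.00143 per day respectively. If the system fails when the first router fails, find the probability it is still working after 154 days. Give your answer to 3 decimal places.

The time to first failure is exponential with rate Σλ = 0.00435 + 0.00333 + 0.00171 + 0.00189 + 0.00143 = 0.01271.
P(min > 154) = e^(−0.01271·154) = e^(−1.9573) ≈ 0.141.

0.141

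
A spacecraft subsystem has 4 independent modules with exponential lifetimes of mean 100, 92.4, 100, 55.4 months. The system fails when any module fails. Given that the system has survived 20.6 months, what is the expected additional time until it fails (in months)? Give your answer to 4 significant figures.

First-failure rate Σλ = 1/100 + 1/92.4 + 1/100 + 1/55.4 = 0.0488731.
By memorylessness the expected residual is 1/Σλ = 20.4612 months, regardless of the 20.6 already elapsed.

20.46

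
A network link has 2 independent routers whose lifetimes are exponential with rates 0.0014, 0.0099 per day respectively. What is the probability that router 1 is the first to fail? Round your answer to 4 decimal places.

0.1239

The time to first failure is exponential with rate Σλ = 0.0014 + 0.0099 = 0.0113.
P(router 1 first) = λ_1/Σλ = 0.0014/0.0113 ≈ 0.1239.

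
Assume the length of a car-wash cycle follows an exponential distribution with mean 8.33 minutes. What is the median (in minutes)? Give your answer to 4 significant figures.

5.774

The rate is λ = 1/8.33 = 0.120048 per minute.
Set 1 − e^(−λt) = 0.5, so t = −ln(0.5)/λ = 0.69315/0.120048 ≈ 5.77392 minutes.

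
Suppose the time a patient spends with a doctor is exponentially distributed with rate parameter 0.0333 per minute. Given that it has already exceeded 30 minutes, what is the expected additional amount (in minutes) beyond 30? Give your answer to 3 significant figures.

By memorylessness, the remaining amount past any threshold is again Exp(λ) with mean 1/λ = 30.03 minutes.

30.0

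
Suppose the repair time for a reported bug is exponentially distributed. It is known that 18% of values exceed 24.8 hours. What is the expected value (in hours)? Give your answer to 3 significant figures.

14.5

e^(−λ·24.8) = 0.18 ⇒ λ = −ln(0.18)/24.8 = 0.0691451.
Mean = 1/λ = 14.4623 hours.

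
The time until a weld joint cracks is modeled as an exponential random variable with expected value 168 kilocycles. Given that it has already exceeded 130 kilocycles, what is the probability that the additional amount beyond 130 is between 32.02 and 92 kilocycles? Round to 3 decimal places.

The rate is λ = 1/168 = 0.00595238 per kilocycle.
Memoryless: the residual past 130 is again Exp(λ).
P(32.02 < residual < 92) = e^(−λ·32.02) − e^(−λ·92) = 0.82647 − 0.57833 ≈ 0.248.

0.248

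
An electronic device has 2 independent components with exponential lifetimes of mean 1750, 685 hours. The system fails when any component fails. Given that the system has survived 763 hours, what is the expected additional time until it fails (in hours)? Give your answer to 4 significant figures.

492.3

First-failure rate Σλ = 1/1750 + 1/685 = 0.00203128.
By memorylessness the expected residual is 1/Σλ = 492.3 hours, regardless of the 763 already elapsed.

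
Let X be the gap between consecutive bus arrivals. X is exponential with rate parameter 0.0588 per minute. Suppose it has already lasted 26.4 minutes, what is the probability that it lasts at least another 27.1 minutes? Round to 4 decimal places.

0.2032

By the memoryless property, P(X > 26.4+27.1 | X > 26.4) = P(X > 27.1).
P(X > 27.1) = e^(−1.5935) ≈ 0.2032.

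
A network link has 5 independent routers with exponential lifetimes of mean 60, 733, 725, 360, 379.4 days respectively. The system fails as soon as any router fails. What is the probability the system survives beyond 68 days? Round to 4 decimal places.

0.1849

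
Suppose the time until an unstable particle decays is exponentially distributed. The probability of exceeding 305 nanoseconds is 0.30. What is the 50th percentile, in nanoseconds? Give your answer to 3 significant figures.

176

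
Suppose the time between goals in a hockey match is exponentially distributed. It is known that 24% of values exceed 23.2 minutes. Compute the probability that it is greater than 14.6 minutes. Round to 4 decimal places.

0.4073

e^(−λ·23.2) = 0.24 ⇒ λ = −ln(0.24)/23.2 = 0.0615136.
P(X > 14.6) = e^(−0.0615136·14.6) = e^(−0.8981) ≈ 0.4073.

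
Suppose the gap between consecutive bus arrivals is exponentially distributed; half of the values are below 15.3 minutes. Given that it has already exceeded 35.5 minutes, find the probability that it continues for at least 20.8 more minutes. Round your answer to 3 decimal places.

For an exponential, median = ln(2)/λ, so λ = ln 2 / 15.3 = 0.0453037 per minute.
By the memoryless property, P(X > 35.5+20.8 | X > 35.5) = P(X > 20.8).
P(X > 20.8) = e^(−0.94232) ≈ 0.390.

0.390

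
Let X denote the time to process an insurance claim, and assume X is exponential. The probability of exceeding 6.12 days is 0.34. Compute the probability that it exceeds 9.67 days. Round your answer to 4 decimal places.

e^(−λ·6.12) = 0.34 ⇒ λ = −ln(0.34)/6.12 = 0.176276.
P(X > 9.67) = e^(−0.176276·9.67) = e^(−1.7046) ≈ 0.1818.

0.1818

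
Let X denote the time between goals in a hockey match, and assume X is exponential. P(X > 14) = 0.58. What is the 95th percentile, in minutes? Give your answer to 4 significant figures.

e^(−λ·14) = 0.58 ⇒ λ = −ln(0.58)/14 = 0.0389091.
95th percentile: 1 − e^(−λt) = 0.95, t = −ln(0.05)/λ = 76.9931 minutes.

76.99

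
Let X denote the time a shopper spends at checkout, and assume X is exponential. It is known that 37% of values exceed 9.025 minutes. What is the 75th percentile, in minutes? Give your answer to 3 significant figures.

12.6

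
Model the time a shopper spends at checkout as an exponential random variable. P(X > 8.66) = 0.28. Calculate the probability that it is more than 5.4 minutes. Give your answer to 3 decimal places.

0.452

e^(−λ·8.66) = 0.28 ⇒ λ = −ln(0.28)/8.66 = 0.146994.
P(X > 5.4) = e^(−0.146994·5.4) = e^(−0.79377) ≈ 0.452.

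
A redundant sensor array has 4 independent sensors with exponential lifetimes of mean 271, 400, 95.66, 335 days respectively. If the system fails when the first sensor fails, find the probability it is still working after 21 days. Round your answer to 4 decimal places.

0.6622

The first failure time is exponential with rate Σλ_i = 1/271 + 1/400 + 1/95.66 + 1/335 = 0.0196288 per day.
P(min > 21) = e^(−0.0196288·21) = e^(−0.4122) ≈ 0.6622.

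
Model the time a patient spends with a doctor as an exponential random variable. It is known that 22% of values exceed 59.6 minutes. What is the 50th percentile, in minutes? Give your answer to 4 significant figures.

27.28

e^(−λ·59.6) = 0.22 ⇒ λ = −ln(0.22)/59.6 = 0.0254048.
50th percentile: 1 − e^(−λt) = 0.5, t = −ln(0.5)/λ = 27.2841 minutes.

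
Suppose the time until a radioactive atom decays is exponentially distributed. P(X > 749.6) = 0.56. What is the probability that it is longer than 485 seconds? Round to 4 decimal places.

0.6872

e^(−λ·749.6) = 0.56 ⇒ λ = −ln(0.56)/749.6 = 0.000773504.
P(X > 485) = e^(−0.000773504·485) = e^(−0.37515) ≈ 0.6872.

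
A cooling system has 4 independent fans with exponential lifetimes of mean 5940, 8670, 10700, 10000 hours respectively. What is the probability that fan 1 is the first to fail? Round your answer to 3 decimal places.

Rates: λ_i = 1/mean_i → 0.00016835, 0.00011534, 0.0000934579, 0.0001; Σλ = 0.000477148.
P(fan 1 first) = λ_1/Σλ = 0.00016835/0.000477148 ≈ 0.353.

0.353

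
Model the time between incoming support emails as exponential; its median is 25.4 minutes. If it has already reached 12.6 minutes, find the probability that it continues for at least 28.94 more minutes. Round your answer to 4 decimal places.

0.4540

For an exponential, median = ln(2)/λ, so λ = ln 2 / 25.4 = 0.0272893 per minute.
P(X > s+t | X > s) = e^(−λ(s+t))/e^(−λs) = e^(−λt), independent of s = 12.6.
P(X > 28.94) = e^(−0.78975) ≈ 0.4540.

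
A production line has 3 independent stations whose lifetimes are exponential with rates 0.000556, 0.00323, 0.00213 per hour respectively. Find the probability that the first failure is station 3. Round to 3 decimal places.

0.360

The time to first failure is exponential with rate Σλ = 0.000556 + 0.00323 + 0.00213 = 0.005916.
P(station 3 first) = λ_3/Σλ = 0.00213/0.005916 ≈ 0.360.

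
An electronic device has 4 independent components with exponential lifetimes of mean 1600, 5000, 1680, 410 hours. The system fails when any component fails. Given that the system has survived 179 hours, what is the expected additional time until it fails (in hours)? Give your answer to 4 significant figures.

First-failure rate Σλ = 1/1600 + 1/5000 + 1/1680 + 1/410 = 0.00385926.
By memorylessness the expected residual is 1/Σλ = 259.117 hours, regardless of the 179 already elapsed.

259.1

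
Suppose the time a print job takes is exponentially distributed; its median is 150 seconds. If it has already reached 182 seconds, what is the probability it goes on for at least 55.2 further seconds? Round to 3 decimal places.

For an exponential, median = ln(2)/λ, so λ = ln 2 / 150 = 0.00462098 per second.
The exponential is memoryless, so the remaining time is again Exp(λ): the condition X > 182 is irrelevant.
P(X > 55.2) = e^(−0.25508) ≈ 0.775.

0.775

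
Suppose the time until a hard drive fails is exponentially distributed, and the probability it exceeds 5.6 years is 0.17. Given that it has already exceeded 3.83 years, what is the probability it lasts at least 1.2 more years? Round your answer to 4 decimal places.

From e^(−λ·5.6) = 0.17, λ = −ln(0.17)/5.6 = 0.316421.
Memoryless: P(X > 3.83+1.2 | X > 3.83) = P(X > 1.2) = e^(−0.316421·1.2) ≈ 0.6841.

0.6841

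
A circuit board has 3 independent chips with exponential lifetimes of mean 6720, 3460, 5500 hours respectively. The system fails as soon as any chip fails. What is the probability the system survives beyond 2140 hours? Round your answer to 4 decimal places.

0.2655

The first failure time is exponential with rate Σλ_i = 1/6720 + 1/3460 + 1/5500 = 0.000619645 per hour.
P(min > 2140) = e^(−0.000619645·2140) = e^(−1.326) ≈ 0.2655.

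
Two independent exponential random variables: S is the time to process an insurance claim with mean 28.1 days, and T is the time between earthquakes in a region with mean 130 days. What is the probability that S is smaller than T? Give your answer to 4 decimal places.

0.8223

λ_1 = 1/28.1 = 0.0355872, λ_2 = 1/130 = 0.00769231.
For independent exponentials, P(S < T) = λ_1/(λ_1+λ_2) = 0.0355872/0.0432795 ≈ 0.8223.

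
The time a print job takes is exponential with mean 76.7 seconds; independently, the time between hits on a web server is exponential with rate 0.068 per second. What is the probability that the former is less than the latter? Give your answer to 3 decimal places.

0.161

λ_1 = 1/76.7 = 0.0130378, λ_2 = 0.068.
For independent exponentials, P(the former < the latter) = λ_1/(λ_1+λ_2) = 0.0130378/0.0810378 ≈ 0.161.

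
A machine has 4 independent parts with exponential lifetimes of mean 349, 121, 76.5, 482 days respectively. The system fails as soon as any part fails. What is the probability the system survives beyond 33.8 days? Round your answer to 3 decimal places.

The first failure time is exponential with rate Σλ_i = 1/349 + 1/121 + 1/76.5 + 1/482 = 0.0262764 per day.
P(min > 33.8) = e^(−0.0262764·33.8) = e^(−0.88814) ≈ 0.411.

0.411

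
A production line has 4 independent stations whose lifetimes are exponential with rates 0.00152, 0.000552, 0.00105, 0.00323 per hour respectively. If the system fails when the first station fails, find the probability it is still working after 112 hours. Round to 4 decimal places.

The time to first failure is exponential with rate Σλ = 0.00152 + 0.000552 + 0.00105 + 0.00323 = 0.006352.
P(min > 112) = e^(−0.006352·112) = e^(−0.71142) ≈ 0.4909.

0.4909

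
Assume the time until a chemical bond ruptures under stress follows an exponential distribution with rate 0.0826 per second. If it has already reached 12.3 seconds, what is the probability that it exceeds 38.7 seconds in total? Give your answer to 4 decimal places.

0.1130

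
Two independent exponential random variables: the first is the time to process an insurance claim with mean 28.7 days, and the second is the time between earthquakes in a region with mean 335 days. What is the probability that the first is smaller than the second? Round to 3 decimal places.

0.921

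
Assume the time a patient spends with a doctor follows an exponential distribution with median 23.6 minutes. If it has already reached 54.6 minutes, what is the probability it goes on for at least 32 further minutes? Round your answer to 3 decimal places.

0.391

For an exponential, median = ln(2)/λ, so λ = ln 2 / 23.6 = 0.0293706 per minute.
P(X > s+t | X > s) = e^(−λ(s+t))/e^(−λs) = e^(−λt), independent of s = 54.6.
P(X > 32) = e^(−0.93986) ≈ 0.391.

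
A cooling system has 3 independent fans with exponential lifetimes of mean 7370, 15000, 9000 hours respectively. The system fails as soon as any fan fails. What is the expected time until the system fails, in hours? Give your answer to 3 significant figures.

3190

The first failure time is exponential with rate Σλ_i = 1/7370 + 1/15000 + 1/9000 = 0.000313463 per hour.
E[min] = 1/Σλ = 1/0.000313463 = 3190.17 hours.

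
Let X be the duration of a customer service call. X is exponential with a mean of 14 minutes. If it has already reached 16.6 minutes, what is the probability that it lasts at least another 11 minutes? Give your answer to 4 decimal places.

The rate is λ = 1/14 = 0.0714286 per minute.
The exponential is memoryless, so the remaining time is again Exp(λ): the condition X > 16.6 is irrelevant.
P(X > 11) = e^(−0.78571) ≈ 0.4558.

0.4558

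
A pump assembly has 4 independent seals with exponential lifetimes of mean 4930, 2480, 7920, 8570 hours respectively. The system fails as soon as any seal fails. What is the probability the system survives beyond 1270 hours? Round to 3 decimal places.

The first failure time is exponential with rate Σλ_i = 1/4930 + 1/2480 + 1/7920 + 1/8570 = 0.000849014 per hour.
P(min > 1270) = e^(−0.000849014·1270) = e^(−1.0782) ≈ 0.340.

0.340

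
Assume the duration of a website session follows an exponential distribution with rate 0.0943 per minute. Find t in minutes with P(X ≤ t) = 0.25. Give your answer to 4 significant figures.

3.051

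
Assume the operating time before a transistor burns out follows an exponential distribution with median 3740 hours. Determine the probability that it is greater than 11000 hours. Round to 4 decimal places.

For an exponential, median = ln(2)/λ, so λ = ln 2 / 3740 = 0.000185333 per hour.
P(X > 11000) = e^(−λ·11000) = e^(−2.0387) ≈ 0.1302.

0.1302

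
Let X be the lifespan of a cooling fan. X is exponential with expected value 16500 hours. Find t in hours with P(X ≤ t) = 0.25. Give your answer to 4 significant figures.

4747

The rate is λ = 1/16500 = 0.0000606061 per hour.
Set 1 − e^(−λt) = 0.25, so t = −ln(0.75)/λ = 0.28768/0.0000606061 ≈ 4746.75 hours.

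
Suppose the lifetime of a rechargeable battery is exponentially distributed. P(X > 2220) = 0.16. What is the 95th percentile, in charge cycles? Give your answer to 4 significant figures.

3629

e^(−λ·2220) = 0.16 ⇒ λ = −ln(0.16)/2220 = 0.000825487.
95th percentile: 1 − e^(−λt) = 0.95, t = −ln(0.05)/λ = 3629.05 charge cycles.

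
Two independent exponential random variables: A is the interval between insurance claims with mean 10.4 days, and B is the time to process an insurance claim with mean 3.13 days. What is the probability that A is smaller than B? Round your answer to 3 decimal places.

λ_1 = 1/10.4 = 0.0961538, λ_2 = 1/3.13 = 0.319489.
For independent exponentials, P(A < B) = λ_1/(λ_1+λ_2) = 0.0961538/0.415643 ≈ 0.231.

0.231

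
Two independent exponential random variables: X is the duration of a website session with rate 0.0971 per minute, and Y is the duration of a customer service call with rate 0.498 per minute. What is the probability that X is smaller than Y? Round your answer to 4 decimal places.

0.1632

λ_1 = 0.0971, λ_2 = 0.498.
For independent exponentials, P(X < Y) = λ_1/(λ_1+λ_2) = 0.0971/0.5951 ≈ 0.1632.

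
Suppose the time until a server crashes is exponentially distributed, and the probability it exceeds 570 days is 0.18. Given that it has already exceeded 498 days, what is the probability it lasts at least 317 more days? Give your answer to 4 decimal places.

From e^(−λ·570) = 0.18, λ = −ln(0.18)/570 = 0.00300842.
Memoryless: P(X > 498+317 | X > 498) = P(X > 317) = e^(−0.00300842·317) ≈ 0.3853.

0.3853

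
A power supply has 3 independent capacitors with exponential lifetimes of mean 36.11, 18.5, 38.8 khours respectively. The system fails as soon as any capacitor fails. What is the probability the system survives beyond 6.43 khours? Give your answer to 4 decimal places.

0.5009

The first failure time is exponential with rate Σλ_i = 1/36.11 + 1/18.5 + 1/38.8 = 0.10752 per khour.
P(min > 6.43) = e^(−0.10752·6.43) = e^(−0.69136) ≈ 0.5009.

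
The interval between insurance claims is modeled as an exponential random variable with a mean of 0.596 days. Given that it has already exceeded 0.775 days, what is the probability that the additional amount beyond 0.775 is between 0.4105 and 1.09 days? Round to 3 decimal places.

0.342

The rate is λ = 1/0.596 = 1.67785 per day.
Memoryless: the residual past 0.775 is again Exp(λ).
P(0.4105 < residual < 1.09) = e^(−λ·0.4105) − e^(−λ·1.09) = 0.50220 − 0.16060 ≈ 0.342.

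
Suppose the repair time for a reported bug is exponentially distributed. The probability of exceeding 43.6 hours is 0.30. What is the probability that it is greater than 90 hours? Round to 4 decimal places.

e^(−λ·43.6) = 0.30 ⇒ λ = −ln(0.30)/43.6 = 0.0276141.
P(X > 90) = e^(−0.0276141·90) = e^(−2.4853) ≈ 0.0833.

0.0833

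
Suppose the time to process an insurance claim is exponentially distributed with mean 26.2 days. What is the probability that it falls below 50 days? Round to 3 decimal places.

0.852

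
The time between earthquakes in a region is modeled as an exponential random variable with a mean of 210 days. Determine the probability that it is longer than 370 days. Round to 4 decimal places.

0.1717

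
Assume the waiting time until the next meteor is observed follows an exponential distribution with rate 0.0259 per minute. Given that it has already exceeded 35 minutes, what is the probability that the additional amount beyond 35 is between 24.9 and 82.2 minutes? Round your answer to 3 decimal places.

Memoryless: the residual past 35 is again Exp(λ).
P(24.9 < residual < 82.2) = e^(−λ·24.9) − e^(−λ·82.2) = 0.52471 − 0.11896 ≈ 0.406.

0.406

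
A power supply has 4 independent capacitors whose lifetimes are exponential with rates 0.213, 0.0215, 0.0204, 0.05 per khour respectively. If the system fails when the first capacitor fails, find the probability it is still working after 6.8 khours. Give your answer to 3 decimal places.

The time to first failure is exponential with rate Σλ = 0.213 + 0.0215 + 0.0204 + 0.05 = 0.3049.
P(min > 6.8) = e^(−0.3049·6.8) = e^(−2.0733) ≈ 0.126.

0.126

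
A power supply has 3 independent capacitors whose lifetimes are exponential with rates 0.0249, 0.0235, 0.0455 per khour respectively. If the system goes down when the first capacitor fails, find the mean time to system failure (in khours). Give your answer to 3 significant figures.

The time to first failure is exponential with rate Σλ = 0.0249 + 0.0235 + 0.0455 = 0.0939.
E[min] = 1/Σλ = 1/0.0939 = 10.6496 khours.

10.6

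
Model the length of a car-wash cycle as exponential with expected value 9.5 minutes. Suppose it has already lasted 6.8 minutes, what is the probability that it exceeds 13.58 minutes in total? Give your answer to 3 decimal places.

0.490

The rate is λ = 1/9.5 = 0.105263 per minute.
The exponential is memoryless, so the remaining time is again Exp(λ): the condition X > 6.8 is irrelevant.
P(X > 6.78) = e^(−0.71368) ≈ 0.490.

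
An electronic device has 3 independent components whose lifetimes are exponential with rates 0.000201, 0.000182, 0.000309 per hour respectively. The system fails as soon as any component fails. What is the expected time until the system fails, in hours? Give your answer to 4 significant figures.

1445

The time to first failure is exponential with rate Σλ = 0.000201 + 0.000182 + 0.000309 = 0.000692.
E[min] = 1/Σλ = 1/0.000692 = 1445.09 hours.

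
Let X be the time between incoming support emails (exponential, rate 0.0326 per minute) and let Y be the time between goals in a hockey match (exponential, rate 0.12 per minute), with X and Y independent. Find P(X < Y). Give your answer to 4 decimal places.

λ_1 = 0.0326, λ_2 = 0.12.
For independent exponentials, P(X < Y) = λ_1/(λ_1+λ_2) = 0.0326/0.1526 ≈ 0.2136.

0.2136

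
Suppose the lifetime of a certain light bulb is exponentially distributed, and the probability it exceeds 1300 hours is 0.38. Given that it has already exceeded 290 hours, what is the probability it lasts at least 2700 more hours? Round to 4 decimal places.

From e^(−λ·1300) = 0.38, λ = −ln(0.38)/1300 = 0.000744295.
Memoryless: P(X > 290+2700 | X > 290) = P(X > 2700) = e^(−0.000744295·2700) ≈ 0.1340.

0.1340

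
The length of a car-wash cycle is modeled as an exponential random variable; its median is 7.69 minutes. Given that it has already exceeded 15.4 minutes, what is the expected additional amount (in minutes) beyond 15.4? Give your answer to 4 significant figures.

11.09

For an exponential, median = ln(2)/λ, so λ = ln 2 / 7.69 = 0.0901362 per minute.
By memorylessness, the remaining amount past any threshold is again Exp(λ) with mean 1/λ = 11.0943 minutes.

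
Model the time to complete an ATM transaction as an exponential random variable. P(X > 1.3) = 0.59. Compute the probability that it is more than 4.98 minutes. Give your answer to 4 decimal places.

0.1325

e^(−λ·1.3) = 0.59 ⇒ λ = −ln(0.59)/1.3 = 0.405871.
P(X > 4.98) = e^(−0.405871·4.98) = e^(−2.0212) ≈ 0.1325.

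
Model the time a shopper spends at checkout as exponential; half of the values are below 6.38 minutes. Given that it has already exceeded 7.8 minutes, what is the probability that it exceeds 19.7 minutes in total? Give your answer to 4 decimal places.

For an exponential, median = ln(2)/λ, so λ = ln 2 / 6.38 = 0.108644 per minute.
P(X > s+t | X > s) = e^(−λ(s+t))/e^(−λs) = e^(−λt), independent of s = 7.8.
P(X > 11.9) = e^(−1.2929) ≈ 0.2745.

0.2745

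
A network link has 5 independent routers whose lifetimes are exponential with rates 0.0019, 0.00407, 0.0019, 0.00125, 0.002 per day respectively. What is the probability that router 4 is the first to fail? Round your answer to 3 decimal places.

The time to first failure is exponential with rate Σλ = 0.0019 + 0.00407 + 0.0019 + 0.00125 + 0.002 = 0.01112.
P(router 4 first) = λ_4/Σλ = 0.00125/0.01112 ≈ 0.112.

0.112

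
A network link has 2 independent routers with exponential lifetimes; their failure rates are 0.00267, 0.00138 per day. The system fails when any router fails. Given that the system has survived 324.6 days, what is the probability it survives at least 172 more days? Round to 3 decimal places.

Time to first failure ~ Exp(Σλ) with Σλ = 0.00405.
By memorylessness, P(T > 324.6+172 | T > 324.6) = P(T > 172) = e^(−0.00405·172) ≈ 0.498.

0.498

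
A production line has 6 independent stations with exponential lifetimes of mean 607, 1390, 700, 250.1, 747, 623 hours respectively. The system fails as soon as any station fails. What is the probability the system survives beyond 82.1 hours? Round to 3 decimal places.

0.414

The first failure time is exponential with rate Σλ_i = 1/607 + 1/1390 + 1/700 + 1/250.1 + 1/747 + 1/623 = 0.0107377 per hour.
P(min > 82.1) = e^(−0.0107377·82.1) = e^(−0.88156) ≈ 0.414.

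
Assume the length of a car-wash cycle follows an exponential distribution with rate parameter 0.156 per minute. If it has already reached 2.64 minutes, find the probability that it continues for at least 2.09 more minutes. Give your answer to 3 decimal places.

0.722

By the memoryless property, P(X > 2.64+2.09 | X > 2.64) = P(X > 2.09).
P(X > 2.09) = e^(−0.32604) ≈ 0.722.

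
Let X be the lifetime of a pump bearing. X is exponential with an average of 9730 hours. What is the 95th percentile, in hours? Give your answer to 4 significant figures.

The rate is λ = 1/9730 = 0.000102775 per hour.
Set 1 − e^(−λt) = 0.95, so t = −ln(0.05)/λ = 2.9957/0.000102775 ≈ 29148.5 hours.

29150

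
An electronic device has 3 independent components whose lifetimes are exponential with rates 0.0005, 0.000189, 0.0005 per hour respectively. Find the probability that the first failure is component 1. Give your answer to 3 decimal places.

0.421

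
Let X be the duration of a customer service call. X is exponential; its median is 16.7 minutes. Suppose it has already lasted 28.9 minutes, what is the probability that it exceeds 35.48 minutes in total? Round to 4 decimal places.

For an exponential, median = ln(2)/λ, so λ = ln 2 / 16.7 = 0.0415058 per minute.
By the memoryless property, P(X > 28.9+6.58 | X > 28.9) = P(X > 6.58).
P(X > 6.58) = e^(−0.27311) ≈ 0.7610.

0.7610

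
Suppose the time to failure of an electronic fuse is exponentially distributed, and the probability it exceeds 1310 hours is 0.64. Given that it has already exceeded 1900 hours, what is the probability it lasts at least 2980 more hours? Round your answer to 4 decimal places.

0.3623

From e^(−λ·1310) = 0.64, λ = −ln(0.64)/1310 = 0.000340677.
Memoryless: P(X > 1900+2980 | X > 1900) = P(X > 2980) = e^(−0.000340677·2980) ≈ 0.3623.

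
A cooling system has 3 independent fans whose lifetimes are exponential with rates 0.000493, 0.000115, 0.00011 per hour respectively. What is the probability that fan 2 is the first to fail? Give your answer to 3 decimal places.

The time to first failure is exponential with rate Σλ = 0.000493 + 0.000115 + 0.00011 = 0.000718.
P(fan 2 first) = λ_2/Σλ = 0.000115/0.000718 ≈ 0.160.

0.160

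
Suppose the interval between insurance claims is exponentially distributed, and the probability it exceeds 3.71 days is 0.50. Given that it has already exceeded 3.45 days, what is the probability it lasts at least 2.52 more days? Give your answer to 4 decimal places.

From e^(−λ·3.71) = 0.50, λ = −ln(0.50)/3.71 = 0.186832.
Memoryless: P(X > 3.45+2.52 | X > 3.45) = P(X > 2.52) = e^(−0.186832·2.52) ≈ 0.6245.

0.6245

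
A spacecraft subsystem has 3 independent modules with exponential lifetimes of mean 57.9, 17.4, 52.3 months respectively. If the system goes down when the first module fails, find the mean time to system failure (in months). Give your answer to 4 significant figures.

10.65

The first failure time is exponential with rate Σλ_i = 1/57.9 + 1/17.4 + 1/52.3 = 0.0938629 per month.
E[min] = 1/Σλ = 1/0.0938629 = 10.6538 months.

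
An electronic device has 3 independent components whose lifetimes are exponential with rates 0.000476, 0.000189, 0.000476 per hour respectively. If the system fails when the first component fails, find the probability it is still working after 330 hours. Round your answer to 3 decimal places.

0.686

The time to first failure is exponential with rate Σλ = 0.000476 + 0.000189 + 0.000476 = 0.001141.
P(min > 330) = e^(−0.001141·330) = e^(−0.37653) ≈ 0.686.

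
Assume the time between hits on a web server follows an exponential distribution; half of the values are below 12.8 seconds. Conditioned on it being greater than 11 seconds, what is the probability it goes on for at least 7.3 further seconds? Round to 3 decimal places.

For an exponential, median = ln(2)/λ, so λ = ln 2 / 12.8 = 0.0541521 per second.
The exponential is memoryless, so the remaining time is again Exp(λ): the condition X > 11 is irrelevant.
P(X > 7.3) = e^(−0.39531) ≈ 0.673.

0.673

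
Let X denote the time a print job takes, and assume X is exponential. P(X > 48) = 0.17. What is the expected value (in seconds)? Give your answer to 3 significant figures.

e^(−λ·48) = 0.17 ⇒ λ = −ln(0.17)/48 = 0.0369158.
Mean = 1/λ = 27.0887 seconds.

27.1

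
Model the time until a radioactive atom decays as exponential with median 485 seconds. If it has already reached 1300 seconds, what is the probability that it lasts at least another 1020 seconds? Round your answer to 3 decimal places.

0.233

For an exponential, median = ln(2)/λ, so λ = ln 2 / 485 = 0.00142917 per second.
P(X > s+t | X > s) = e^(−λ(s+t))/e^(−λs) = e^(−λt), independent of s = 1300.
P(X > 1020) = e^(−1.4578) ≈ 0.233.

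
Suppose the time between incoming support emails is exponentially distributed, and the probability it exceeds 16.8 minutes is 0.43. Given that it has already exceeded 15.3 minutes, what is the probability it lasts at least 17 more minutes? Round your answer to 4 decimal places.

0.4257

From e^(−λ·16.8) = 0.43, λ = −ln(0.43)/16.8 = 0.0502363.
Memoryless: P(X > 15.3+17 | X > 15.3) = P(X > 17) = e^(−0.0502363·17) ≈ 0.4257.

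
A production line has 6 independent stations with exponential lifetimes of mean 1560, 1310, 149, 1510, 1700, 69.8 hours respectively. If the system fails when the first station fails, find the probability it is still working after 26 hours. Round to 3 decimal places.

0.540

The first failure time is exponential with rate Σλ_i = 1/1560 + 1/1310 + 1/149 + 1/1510 + 1/1700 + 1/69.8 = 0.0236929 per hour.
P(min > 26) = e^(−0.0236929·26) = e^(−0.61602) ≈ 0.540.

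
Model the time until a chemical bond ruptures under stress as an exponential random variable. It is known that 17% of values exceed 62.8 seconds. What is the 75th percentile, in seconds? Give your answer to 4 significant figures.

e^(−λ·62.8) = 0.17 ⇒ λ = −ln(0.17)/62.8 = 0.0282159.
75th percentile: 1 − e^(−λt) = 0.75, t = −ln(0.25)/λ = 49.1317 seconds.

49.13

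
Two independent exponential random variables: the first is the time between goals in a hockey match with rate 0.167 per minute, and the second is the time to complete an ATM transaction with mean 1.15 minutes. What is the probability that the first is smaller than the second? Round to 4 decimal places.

0.1611

λ_1 = 0.167, λ_2 = 1/1.15 = 0.869565.
For independent exponentials, P(the first < the second) = λ_1/(λ_1+λ_2) = 0.167/1.03657 ≈ 0.1611.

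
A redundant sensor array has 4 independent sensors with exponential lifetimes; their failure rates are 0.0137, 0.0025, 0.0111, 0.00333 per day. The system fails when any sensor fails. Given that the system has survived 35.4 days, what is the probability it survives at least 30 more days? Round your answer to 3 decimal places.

Time to first failure ~ Exp(Σλ) with Σλ = 0.03063.
By memorylessness, P(T > 35.4+30 | T > 35.4) = P(T > 30) = e^(−0.03063·30) ≈ 0.399.

0.399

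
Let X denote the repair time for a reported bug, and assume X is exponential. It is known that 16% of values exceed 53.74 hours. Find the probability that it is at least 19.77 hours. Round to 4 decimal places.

e^(−λ·53.74) = 0.16 ⇒ λ = −ln(0.16)/53.74 = 0.0341009.
P(X > 19.77) = e^(−0.0341009·19.77) = e^(−0.67417) ≈ 0.5096.

0.5096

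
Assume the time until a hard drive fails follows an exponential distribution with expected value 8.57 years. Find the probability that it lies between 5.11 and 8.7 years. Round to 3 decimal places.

The rate is λ = 1/8.57 = 0.116686 per year.
P(5.11 < X < 8.7) = e^(−λ·5.11) − e^(−λ·8.7) = 0.55086 − 0.36234 ≈ 0.189.

0.189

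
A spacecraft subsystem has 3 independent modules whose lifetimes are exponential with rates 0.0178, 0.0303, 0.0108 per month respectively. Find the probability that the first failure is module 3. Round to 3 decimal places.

0.183

The time to first failure is exponential with rate Σλ = 0.0178 + 0.0303 + 0.0108 = 0.0589.
P(module 3 first) = λ_3/Σλ = 0.0108/0.0589 ≈ 0.183.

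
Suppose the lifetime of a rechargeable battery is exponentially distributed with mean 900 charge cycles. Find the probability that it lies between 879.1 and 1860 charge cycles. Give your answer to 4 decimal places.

The rate is λ = 1/900 = 0.00111111 per charge cycle.
P(879.1 < X < 1860) = e^(−λ·879.1) − e^(−λ·1860) = 0.37652 − 0.12661 ≈ 0.2499.

0.2499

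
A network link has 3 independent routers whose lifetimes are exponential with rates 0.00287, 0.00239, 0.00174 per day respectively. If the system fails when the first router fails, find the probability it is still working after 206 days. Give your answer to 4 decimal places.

The time to first failure is exponential with rate Σλ = 0.00287 + 0.00239 + 0.00174 = 0.007.
P(min > 206) = e^(−0.007·206) = e^(−1.442) ≈ 0.2365.

0.2365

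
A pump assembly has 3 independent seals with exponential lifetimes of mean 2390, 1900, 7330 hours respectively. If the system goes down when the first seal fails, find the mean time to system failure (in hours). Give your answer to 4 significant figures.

924.9

The first failure time is exponential with rate Σλ_i = 1/2390 + 1/1900 + 1/7330 = 0.00108115 per hour.
E[min] = 1/Σλ = 1/0.00108115 = 924.94 hours.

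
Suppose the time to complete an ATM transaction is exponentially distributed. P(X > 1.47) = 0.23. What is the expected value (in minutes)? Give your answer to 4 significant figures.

e^(−λ·1.47) = 0.23 ⇒ λ = −ln(0.23)/1.47 = 0.99978.
Mean = 1/λ = 1.00022 minutes.

1.000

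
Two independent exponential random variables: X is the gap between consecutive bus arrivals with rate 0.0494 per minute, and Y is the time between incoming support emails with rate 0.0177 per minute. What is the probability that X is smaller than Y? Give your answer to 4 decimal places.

0.7362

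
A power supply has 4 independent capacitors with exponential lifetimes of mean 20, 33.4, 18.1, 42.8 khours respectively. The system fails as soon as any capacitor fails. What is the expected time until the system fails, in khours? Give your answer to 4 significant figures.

The first failure time is exponential with rate Σλ_i = 1/20 + 1/33.4 + 1/18.1 + 1/42.8 = 0.158553 per khour.
E[min] = 1/Σλ = 1/0.158553 = 6.30703 khours.

6.307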